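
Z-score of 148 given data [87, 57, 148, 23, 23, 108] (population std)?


μ = 74.3333, σ = 45.261
z = (148 - 74.3333)/45.261 = 1.6276

1.6276


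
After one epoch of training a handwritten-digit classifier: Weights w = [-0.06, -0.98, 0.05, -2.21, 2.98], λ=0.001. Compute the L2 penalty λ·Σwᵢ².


‖w‖₂² = (-0.06)² + (-0.98)² + (0.05)² + (-2.21)² + (2.98)²
     = 0.0036 + 0.9604 + 0.0025 + 4.8841 + 8.8804
     = 14.731
λ·‖w‖₂² = 0.001·14.731 = 0.014731

0.014731


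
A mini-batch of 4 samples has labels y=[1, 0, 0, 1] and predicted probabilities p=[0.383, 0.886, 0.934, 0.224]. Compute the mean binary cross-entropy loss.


L[0] = -ln(0.383) = 0.9597
L[1] = -ln(1-0.886) = -ln(0.114) = 2.1716
L[2] = -ln(1-0.934) = -ln(0.066) = 2.7181
L[3] = -ln(0.224) = 1.4961
mean = (0.9597 + 2.1716 + 2.7181 + 1.4961)/4 = 1.8364

1.8364


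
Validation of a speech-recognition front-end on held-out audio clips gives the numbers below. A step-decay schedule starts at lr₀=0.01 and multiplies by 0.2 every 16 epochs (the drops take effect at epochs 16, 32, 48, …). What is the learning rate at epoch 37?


n_drops = ⌊37/16⌋ = 2
lr = 0.01·0.2^2 = 0.01·0.04 = 0.0004

0.0004


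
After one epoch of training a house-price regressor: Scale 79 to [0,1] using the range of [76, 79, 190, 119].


min=76, max=190
(79-76)/(190-76) = 3/114 = 0.0263

0.0263


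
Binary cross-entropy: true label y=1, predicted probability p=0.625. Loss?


BCE = -[y·ln(p) + (1-y)·ln(1-p)]
= -1·ln(0.625) - 0
= -ln(0.625) = 0.47

0.47


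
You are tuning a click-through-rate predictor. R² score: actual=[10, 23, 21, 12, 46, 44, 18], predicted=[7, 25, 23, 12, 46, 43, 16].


ȳ = 24.8571
SS_res = Σ(y-ŷ)² = 22
SS_tot = Σ(y-ȳ)² = 1264.86
R² = 1 - SS_res/SS_tot = 1 - 0.0174 = 0.9826

0.9826


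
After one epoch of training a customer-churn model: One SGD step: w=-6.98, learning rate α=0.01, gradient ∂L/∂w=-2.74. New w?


w_new = w - α·∇
= -6.98 - 0.01·-2.74
= -6.98 + 0.0274
= -6.9526

-6.9526


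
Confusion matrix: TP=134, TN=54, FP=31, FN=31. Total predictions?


Total = TP + TN + FP + FN
= 134 + 54 + 31 + 31
= 250
(Predicted positive: 165, predicted negative: 85)

250


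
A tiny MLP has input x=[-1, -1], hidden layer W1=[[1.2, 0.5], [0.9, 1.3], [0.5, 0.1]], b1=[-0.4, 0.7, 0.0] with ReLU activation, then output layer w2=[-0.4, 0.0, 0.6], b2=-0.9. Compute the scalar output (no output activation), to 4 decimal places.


z1[0] = (1.2)·(-1) + (0.5)·(-1) - 0.4 = -2.1
z1[1] = (0.9)·(-1) + (1.3)·(-1) + 0.7 = -1.5
z1[2] = (0.5)·(-1) + (0.1)·(-1) + 0.0 = -0.6
h = ReLU(z1) = [0.0, 0.0, 0.0]
output = (-0.4)·(0.0) + (0.0)·(0.0) + (0.6)·(0.0) - 0.9 = -0.9

-0.9


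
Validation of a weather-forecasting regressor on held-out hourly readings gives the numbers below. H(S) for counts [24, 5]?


Probabilities: [24/29, 5/29] ≈ [0.8276, 0.1724]
H = -((24/29)·log₂(24/29) + (5/29)·log₂(5/29))
  = 0.6632 bits

0.6632 bits


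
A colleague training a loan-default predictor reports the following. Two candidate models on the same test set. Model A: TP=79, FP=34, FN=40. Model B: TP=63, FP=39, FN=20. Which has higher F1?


Model A: P=79/113=0.6991, R=79/119=0.6639, F1=2PR/(P+R)=2TP/(2TP+FP+FN)=158/232=0.681
Model B: P=63/102=0.6176, R=63/83=0.759, F1=2PR/(P+R)=2TP/(2TP+FP+FN)=126/185=0.6811
0.681 < 0.6811 → Model B

Model B


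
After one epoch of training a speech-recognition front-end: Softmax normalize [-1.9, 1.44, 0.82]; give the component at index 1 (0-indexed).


Exponentials: e^-1.9=0.1496, e^1.44=4.2207, e^0.82=2.2705
Sum = 6.6408
Softmax = [0.0225, 0.6356, 0.3419]
p[1] = 4.2207/6.6408 = 0.6356

0.6356


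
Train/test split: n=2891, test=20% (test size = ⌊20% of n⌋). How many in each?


Test = ⌊2891·20/100⌋ = 578
Train = 2891 - 578 = 2313

Train: 2313, Test: 578


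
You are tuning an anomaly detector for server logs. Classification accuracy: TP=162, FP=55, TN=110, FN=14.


Accuracy = (TP+TN)/(TP+TN+FP+FN)
= (162+110)/(341)
= 272/341 = 79.77%

79.77%


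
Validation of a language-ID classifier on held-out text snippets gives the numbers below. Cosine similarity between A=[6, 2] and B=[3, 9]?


A·B = 6·3 + 2·9 = 36
‖A‖ = √40 = 6.3246, ‖B‖ = √90 = 9.4868
cos = 36/(√40·√90) = 36/√3600 = 0.6

0.6


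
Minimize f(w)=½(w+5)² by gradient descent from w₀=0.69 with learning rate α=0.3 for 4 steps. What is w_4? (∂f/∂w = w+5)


step 1: grad = 0.69+5 = 5.69; w = 0.69 - 0.3·(5.69) = -1.017
step 2: grad = -1.017+5 = 3.983; w = -1.017 - 0.3·(3.983) = -2.2119
step 3: grad = -2.2119+5 = 2.7881; w = -2.2119 - 0.3·(2.7881) = -3.04833
step 4: grad = -3.04833+5 = 1.95167; w = -3.04833 - 0.3·(1.95167) = -3.633831

-3.633831


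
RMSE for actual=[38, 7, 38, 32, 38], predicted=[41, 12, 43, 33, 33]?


MSE = 85/5 = 17
RMSE = √(85/5) = 4.1231

4.1231


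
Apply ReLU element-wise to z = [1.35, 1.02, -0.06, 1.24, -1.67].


ReLU(1.35) = max(0, 1.35) = 1.35
ReLU(1.02) = max(0, 1.02) = 1.02
ReLU(-0.06) = max(0, -0.06) = 0.0
ReLU(1.24) = max(0, 1.24) = 1.24
ReLU(-1.67) = max(0, -1.67) = 0.0
result = [1.35, 1.02, 0.0, 1.24, 0.0]

[1.35, 1.02, 0.0, 1.24, 0.0]


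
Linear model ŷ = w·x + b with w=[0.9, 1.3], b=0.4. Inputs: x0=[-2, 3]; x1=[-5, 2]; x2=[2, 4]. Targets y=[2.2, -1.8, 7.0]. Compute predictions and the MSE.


ŷ0 = (0.9)·(-2) + (1.3)·(3) + 0.4 = 2.5
ŷ1 = (0.9)·(-5) + (1.3)·(2) + 0.4 = -1.5
ŷ2 = (0.9)·(2) + (1.3)·(4) + 0.4 = 7.4
errors² = [0.09, 0.09, 0.16]
MSE = 0.3400/3 = 0.1133

0.1133


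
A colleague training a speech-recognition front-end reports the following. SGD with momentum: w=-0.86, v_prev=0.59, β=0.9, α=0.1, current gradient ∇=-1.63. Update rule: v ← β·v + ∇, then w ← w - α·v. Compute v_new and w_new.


v_new = 0.9·0.59 - 1.63 = 0.531 - 1.63 = -1.099
w_new = -0.86 - 0.1·-1.099 = -0.86 + 0.1099 = -0.7501

v_new=-1.099, w_new=-0.7501


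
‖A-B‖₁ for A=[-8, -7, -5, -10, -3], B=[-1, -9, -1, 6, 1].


d = |-8+ 1| + |-7+ 9| + |-5+ 1| + |-10-6| + |-3-1|
  = 7 + 2 + 4 + 16 + 4
  = 33

33


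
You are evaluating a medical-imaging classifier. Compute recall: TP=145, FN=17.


Recall = TP/(TP+FN)
= 145/(145+17)
= 145/162 = 89.51%

89.51%


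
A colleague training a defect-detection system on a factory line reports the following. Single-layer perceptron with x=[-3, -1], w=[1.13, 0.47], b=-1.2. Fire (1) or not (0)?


z = (-3)·(1.13) + (-1)·(0.47) - 1.2
  = -5.06
step(z) = 0 (z<0)

0


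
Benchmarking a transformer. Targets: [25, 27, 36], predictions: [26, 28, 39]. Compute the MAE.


Absolute errors: |25-26|=1, |27-28|=1, |36-39|=3
Sum = 5
MAE = 5/3 = 5/3

5/3


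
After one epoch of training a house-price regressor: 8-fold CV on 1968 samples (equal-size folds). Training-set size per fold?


Fold size = 1968/8 = 246
Training per fold = 1968 - 246 = 1722

1722


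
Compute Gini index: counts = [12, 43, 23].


Probabilities: [12/78, 43/78, 23/78] ≈ [0.1538, 0.5513, 0.2949]
Σpᵢ² = (144 + 1849 + 529)/78² = 2522/6084
Gini = 1 - Σpᵢ² = 1 - 2522/6084 = 0.5855

0.5855


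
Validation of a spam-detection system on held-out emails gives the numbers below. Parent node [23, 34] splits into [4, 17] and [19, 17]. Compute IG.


Parent = [23, 34], H_parent = 0.973
H_left = 0.7025 (n=21), H_right = 0.9978 (n=36)
H_children = (21/57)·0.7025 + (36/57)·0.9978 = 0.889
IG = 0.973 - 0.889 = 0.084

0.084


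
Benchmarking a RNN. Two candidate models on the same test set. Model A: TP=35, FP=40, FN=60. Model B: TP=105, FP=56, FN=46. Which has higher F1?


Model A: P=35/75=0.4667, R=35/95=0.3684, F1=2PR/(P+R)=2TP/(2TP+FP+FN)=70/170=0.4118
Model B: P=105/161=0.6522, R=105/151=0.6954, F1=2PR/(P+R)=2TP/(2TP+FP+FN)=210/312=0.6731
0.4118 < 0.6731 → Model B

Model B


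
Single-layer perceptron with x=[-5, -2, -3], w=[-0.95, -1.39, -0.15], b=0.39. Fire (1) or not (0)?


z = (-5)·(-0.95) + (-2)·(-1.39) + (-3)·(-0.15) + 0.39
  = 8.37
step(z) = 1 (z≥0)

1


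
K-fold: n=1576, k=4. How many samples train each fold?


Fold size = 1576/4 = 394
Training per fold = 1576 - 394 = 1182

1182


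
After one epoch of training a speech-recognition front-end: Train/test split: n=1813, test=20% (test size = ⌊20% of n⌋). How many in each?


Test = ⌊1813·20/100⌋ = 362
Train = 1813 - 362 = 1451

Train: 1451, Test: 362


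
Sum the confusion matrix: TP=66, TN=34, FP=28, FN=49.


Total = TP + TN + FP + FN
= 66 + 34 + 28 + 49
= 177
(Predicted positive: 94, predicted negative: 83)

177


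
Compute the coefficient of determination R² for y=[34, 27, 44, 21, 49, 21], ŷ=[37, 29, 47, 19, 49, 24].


ȳ = 32.6667
SS_res = Σ(y-ŷ)² = 35
SS_tot = Σ(y-ȳ)² = 701.33
R² = 1 - SS_res/SS_tot = 1 - 0.0499 = 0.9501

0.9501


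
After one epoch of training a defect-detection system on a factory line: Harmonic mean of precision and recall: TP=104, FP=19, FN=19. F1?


Precision = 104/123 = 0.8455
Recall = 104/123 = 0.8455
F1 = 2·P·R/(P+R) = 2·TP/(2·TP+FP+FN) = 208/(208+19+19) = 208/246 = 0.8455

0.8455


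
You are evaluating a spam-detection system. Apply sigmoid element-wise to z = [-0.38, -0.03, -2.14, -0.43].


σ(-0.38) = 1/(1+e^0.38) = 0.4061
σ(-0.03) = 1/(1+e^0.03) = 0.4925
σ(-2.14) = 1/(1+e^2.14) = 0.1053
σ(-0.43) = 1/(1+e^0.43) = 0.3941
result = [0.4061, 0.4925, 0.1053, 0.3941]

[0.4061, 0.4925, 0.1053, 0.3941]


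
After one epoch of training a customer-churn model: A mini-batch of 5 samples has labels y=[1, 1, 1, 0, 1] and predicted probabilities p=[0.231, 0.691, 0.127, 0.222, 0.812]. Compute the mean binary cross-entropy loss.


L[0] = -ln(0.231) = 1.4653
L[1] = -ln(0.691) = 0.3696
L[2] = -ln(0.127) = 2.0636
L[3] = -ln(1-0.222) = -ln(0.778) = 0.251
L[4] = -ln(0.812) = 0.2083
mean = (1.4653 + 0.3696 + 2.0636 + 0.251 + 0.2083)/5 = 0.8716

0.8716


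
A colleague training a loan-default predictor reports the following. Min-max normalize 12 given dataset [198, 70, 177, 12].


min=12, max=198
(12-12)/(198-12) = 0/186 = 0.0

0.0


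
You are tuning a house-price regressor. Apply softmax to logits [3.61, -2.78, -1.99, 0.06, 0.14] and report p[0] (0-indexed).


Exponentials: e^3.61=36.9661, e^-2.78=0.062, e^-1.99=0.1367, e^0.06=1.0618, e^0.14=1.1503
Sum = 39.3769
Softmax = [0.9388, 0.0016, 0.0035, 0.027, 0.0292]
p[0] = 36.9661/39.3769 = 0.9388

0.9388


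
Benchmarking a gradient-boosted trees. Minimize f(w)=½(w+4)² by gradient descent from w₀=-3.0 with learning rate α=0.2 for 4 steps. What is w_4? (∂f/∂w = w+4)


step 1: grad = -3+4 = 1; w = -3 - 0.2·(1) = -3.2
step 2: grad = -3.2+4 = 0.8; w = -3.2 - 0.2·(0.8) = -3.36
step 3: grad = -3.36+4 = 0.64; w = -3.36 - 0.2·(0.64) = -3.488
step 4: grad = -3.488+4 = 0.512; w = -3.488 - 0.2·(0.512) = -3.5904

-3.5904


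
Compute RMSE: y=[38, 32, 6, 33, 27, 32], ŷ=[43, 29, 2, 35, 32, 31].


MSE = 80/6 = 13.3333
RMSE = √(80/6) = 3.6515

3.6515


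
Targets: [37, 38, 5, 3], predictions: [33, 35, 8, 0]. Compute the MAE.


Absolute errors: |37-33|=4, |38-35|=3, |5-8|=3, |3-0|=3
Sum = 13
MAE = 13/4 = 13/4

13/4


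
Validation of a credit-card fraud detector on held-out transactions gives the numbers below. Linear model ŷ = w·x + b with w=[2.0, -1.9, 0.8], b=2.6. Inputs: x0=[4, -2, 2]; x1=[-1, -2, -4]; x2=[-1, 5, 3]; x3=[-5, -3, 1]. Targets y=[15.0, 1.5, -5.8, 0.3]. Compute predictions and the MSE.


ŷ0 = (2.0)·(4) + (-1.9)·(-2) + (0.8)·(2) + 2.6 = 16.0
ŷ1 = (2.0)·(-1) + (-1.9)·(-2) + (0.8)·(-4) + 2.6 = 1.2
ŷ2 = (2.0)·(-1) + (-1.9)·(5) + (0.8)·(3) + 2.6 = -6.5
ŷ3 = (2.0)·(-5) + (-1.9)·(-3) + (0.8)·(1) + 2.6 = -0.9
errors² = [1.0, 0.09, 0.49, 1.44]
MSE = 3.0200/4 = 0.755

0.755


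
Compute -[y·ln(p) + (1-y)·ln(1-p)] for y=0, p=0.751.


BCE = -[y·ln(p) + (1-y)·ln(1-p)]
= -0 - 1·ln(1-0.751)
= -ln(0.249) = 1.3903

1.3903


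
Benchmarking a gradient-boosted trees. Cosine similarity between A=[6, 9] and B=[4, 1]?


A·B = 6·4 + 9·1 = 33
‖A‖ = √117 = 10.8167, ‖B‖ = √17 = 4.1231
cos = 33/(√117·√17) = 33/√1989 = 0.7399

0.7399


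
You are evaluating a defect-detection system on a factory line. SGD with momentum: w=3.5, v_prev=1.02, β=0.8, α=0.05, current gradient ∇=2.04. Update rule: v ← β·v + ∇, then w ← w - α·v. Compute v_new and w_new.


v_new = 0.8·1.02 + 2.04 = 0.816 + 2.04 = 2.856
w_new = 3.5 - 0.05·2.856 = 3.5 - 0.1428 = 3.3572

v_new=2.856, w_new=3.3572


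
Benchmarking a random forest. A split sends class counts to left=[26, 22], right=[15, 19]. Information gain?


Parent = [41, 41], H_parent = 1
H_left = 0.995 (n=48), H_right = 0.99 (n=34)
H_children = (48/82)·0.995 + (34/82)·0.99 = 0.9929
IG = 1 - 0.9929 = 0.0071

0.0071


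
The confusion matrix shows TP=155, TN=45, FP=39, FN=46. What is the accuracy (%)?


Accuracy = (TP+TN)/(TP+TN+FP+FN)
= (155+45)/(285)
= 200/285 = 70.18%

70.18%


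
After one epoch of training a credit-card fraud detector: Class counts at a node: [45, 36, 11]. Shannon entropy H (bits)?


Probabilities: [45/92, 36/92, 11/92] ≈ [0.4891, 0.3913, 0.1196]
H = -((45/92)·log₂(45/92) + (36/92)·log₂(36/92) + (11/92)·log₂(11/92))
  = 1.4007 bits

1.4007 bits


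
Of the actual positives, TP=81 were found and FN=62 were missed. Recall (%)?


Recall = TP/(TP+FN)
= 81/(81+62)
= 81/143 = 56.64%

56.64%


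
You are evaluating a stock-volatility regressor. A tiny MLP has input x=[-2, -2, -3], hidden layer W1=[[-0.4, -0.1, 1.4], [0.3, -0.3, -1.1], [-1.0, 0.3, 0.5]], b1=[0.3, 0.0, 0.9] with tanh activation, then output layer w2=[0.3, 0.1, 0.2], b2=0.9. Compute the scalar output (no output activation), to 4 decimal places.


z1[0] = (-0.4)·(-2) + (-0.1)·(-2) + (1.4)·(-3) + 0.3 = -2.9
z1[1] = (0.3)·(-2) + (-0.3)·(-2) + (-1.1)·(-3) + 0.0 = 3.3
z1[2] = (-1.0)·(-2) + (0.3)·(-2) + (0.5)·(-3) + 0.9 = 0.8
h = tanh(z1) = [-0.994, 0.9973, 0.664]
output = (0.3)·(-0.994) + (0.1)·(0.9973) + (0.2)·(0.664) + 0.9 = 0.8343

0.8343


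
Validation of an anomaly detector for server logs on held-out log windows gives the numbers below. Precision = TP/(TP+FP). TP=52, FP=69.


Precision = TP/(TP+FP)
= 52/(52+69)
= 52/121 = 42.98%

42.98%


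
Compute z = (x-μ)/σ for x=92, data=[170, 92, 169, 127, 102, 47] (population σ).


μ = 117.8333, σ = 43.5102
z = (92 - 117.8333)/43.5102 = -0.5937

-0.5937


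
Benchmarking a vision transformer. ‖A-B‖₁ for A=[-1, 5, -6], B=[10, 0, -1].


d = |-1-10| + |5-0| + |-6+ 1|
  = 11 + 5 + 5
  = 21

21


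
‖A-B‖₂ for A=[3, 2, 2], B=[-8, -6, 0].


d = √((3+ 8)² + (2+ 6)² + (2-0)²)
  = √(121 + 64 + 4)
  = √189 = 13.7477

13.7477


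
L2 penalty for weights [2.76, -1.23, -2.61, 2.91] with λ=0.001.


‖w‖₂² = (2.76)² + (-1.23)² + (-2.61)² + (2.91)²
     = 7.6176 + 1.5129 + 6.8121 + 8.4681
     = 24.4107
λ·‖w‖₂² = 0.001·24.4107 = 0.024411

0.024411


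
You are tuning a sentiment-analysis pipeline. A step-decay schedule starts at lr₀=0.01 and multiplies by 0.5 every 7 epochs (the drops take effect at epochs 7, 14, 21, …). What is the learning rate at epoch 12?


n_drops = ⌊12/7⌋ = 1
lr = 0.01·0.5^1 = 0.01·0.5 = 0.005

0.005


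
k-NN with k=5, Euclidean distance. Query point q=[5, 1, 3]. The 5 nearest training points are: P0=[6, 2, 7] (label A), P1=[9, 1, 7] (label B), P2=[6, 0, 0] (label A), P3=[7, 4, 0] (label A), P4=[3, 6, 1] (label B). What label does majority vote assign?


d(q,P0) = 4.2426  (label A)
d(q,P1) = 5.6569  (label B)
d(q,P2) = 3.3166  (label A)
d(q,P3) = 4.6904  (label A)
d(q,P4) = 5.7446  (label B)
Votes: A=3, B=2
Majority → A

A


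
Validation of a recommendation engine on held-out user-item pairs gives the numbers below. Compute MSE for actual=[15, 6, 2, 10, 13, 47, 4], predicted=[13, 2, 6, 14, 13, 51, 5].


Squared errors: (15-13)²=4, (6-2)²=16, (2-6)²=16, (10-14)²=16, (13-13)²=0, (47-51)²=16, (4-5)²=1
Sum = 69
MSE = 69/7 = 69/7

69/7


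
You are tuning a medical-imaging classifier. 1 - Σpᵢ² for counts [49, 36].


Probabilities: [49/85, 36/85] ≈ [0.5765, 0.4235]
Σpᵢ² = (2401 + 1296)/85² = 3697/7225
Gini = 1 - Σpᵢ² = 1 - 3697/7225 = 0.4883

0.4883


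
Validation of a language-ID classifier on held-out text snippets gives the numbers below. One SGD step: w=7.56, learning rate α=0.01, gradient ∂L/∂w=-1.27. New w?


w_new = w - α·∇
= 7.56 - 0.01·-1.27
= 7.56 + 0.0127
= 7.5727

7.5727


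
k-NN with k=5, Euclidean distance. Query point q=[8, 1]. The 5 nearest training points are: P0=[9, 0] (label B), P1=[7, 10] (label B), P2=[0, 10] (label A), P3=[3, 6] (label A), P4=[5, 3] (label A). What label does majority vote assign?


d(q,P0) = 1.4142  (label B)
d(q,P1) = 9.0554  (label B)
d(q,P2) = 12.0416  (label A)
d(q,P3) = 7.0711  (label A)
d(q,P4) = 3.6056  (label A)
Votes: A=3, B=2
Majority → A

A


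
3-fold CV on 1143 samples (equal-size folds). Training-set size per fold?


Fold size = 1143/3 = 381
Training per fold = 1143 - 381 = 762

762


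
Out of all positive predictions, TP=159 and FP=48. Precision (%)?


Precision = TP/(TP+FP)
= 159/(159+48)
= 159/207 = 76.81%

76.81%


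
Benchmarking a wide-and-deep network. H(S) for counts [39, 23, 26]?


Probabilities: [39/88, 23/88, 26/88] ≈ [0.4432, 0.2614, 0.2955]
H = -((39/88)·log₂(39/88) + (23/88)·log₂(23/88) + (26/88)·log₂(26/88))
  = 1.546 bits

1.546 bits


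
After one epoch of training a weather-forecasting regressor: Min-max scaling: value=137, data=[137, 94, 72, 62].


min=62, max=137
(137-62)/(137-62) = 75/75 = 1.0

1.0


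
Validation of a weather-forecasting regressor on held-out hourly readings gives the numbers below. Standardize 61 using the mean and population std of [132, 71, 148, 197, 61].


μ = 121.8, σ = 50.4436
z = (61 - 121.8)/50.4436 = -1.2053

-1.2053


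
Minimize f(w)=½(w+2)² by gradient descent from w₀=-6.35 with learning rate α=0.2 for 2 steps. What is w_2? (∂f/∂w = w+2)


step 1: grad = -6.35+2 = -4.35; w = -6.35 - 0.2·(-4.35) = -5.48
step 2: grad = -5.48+2 = -3.48; w = -5.48 - 0.2·(-3.48) = -4.784

-4.784


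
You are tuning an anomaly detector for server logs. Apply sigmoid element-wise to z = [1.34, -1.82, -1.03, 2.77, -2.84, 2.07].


σ(1.34) = 1/(1+e^-1.34) = 0.7925
σ(-1.82) = 1/(1+e^1.82) = 0.1394
σ(-1.03) = 1/(1+e^1.03) = 0.2631
σ(2.77) = 1/(1+e^-2.77) = 0.941
σ(-2.84) = 1/(1+e^2.84) = 0.0552
σ(2.07) = 1/(1+e^-2.07) = 0.888
result = [0.7925, 0.1394, 0.2631, 0.941, 0.0552, 0.888]

[0.7925, 0.1394, 0.2631, 0.941, 0.0552, 0.888]


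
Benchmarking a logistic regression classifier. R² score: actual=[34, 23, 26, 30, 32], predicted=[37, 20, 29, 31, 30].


ȳ = 29
SS_res = Σ(y-ŷ)² = 32
SS_tot = Σ(y-ȳ)² = 80
R² = 1 - SS_res/SS_tot = 1 - 0.4 = 0.6

0.6


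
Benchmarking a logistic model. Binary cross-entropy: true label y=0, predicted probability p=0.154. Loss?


BCE = -[y·ln(p) + (1-y)·ln(1-p)]
= -0 - 1·ln(1-0.154)
= -ln(0.846) = 0.1672

0.1672


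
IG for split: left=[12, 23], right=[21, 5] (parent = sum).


Parent = [33, 28], H_parent = 0.9951
H_left = 0.9275 (n=35), H_right = 0.7063 (n=26)
H_children = (35/61)·0.9275 + (26/61)·0.7063 = 0.8332
IG = 0.9951 - 0.8332 = 0.1619

0.1619


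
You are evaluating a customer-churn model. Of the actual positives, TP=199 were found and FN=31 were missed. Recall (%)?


Recall = TP/(TP+FN)
= 199/(199+31)
= 199/230 = 86.52%

86.52%


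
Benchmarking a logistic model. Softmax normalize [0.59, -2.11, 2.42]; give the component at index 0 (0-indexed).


Exponentials: e^0.59=1.804, e^-2.11=0.1212, e^2.42=11.2459
Sum = 13.1711
Softmax = [0.137, 0.0092, 0.8538]
p[0] = 1.804/13.1711 = 0.137

0.137


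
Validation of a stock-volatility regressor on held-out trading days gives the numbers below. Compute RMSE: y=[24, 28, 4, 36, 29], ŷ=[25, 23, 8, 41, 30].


MSE = 68/5 = 13.6
RMSE = √(68/5) = 3.6878

3.6878


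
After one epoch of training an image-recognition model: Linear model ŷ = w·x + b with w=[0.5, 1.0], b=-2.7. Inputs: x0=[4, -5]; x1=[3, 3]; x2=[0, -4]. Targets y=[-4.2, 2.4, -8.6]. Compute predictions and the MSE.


ŷ0 = (0.5)·(4) + (1.0)·(-5) - 2.7 = -5.7
ŷ1 = (0.5)·(3) + (1.0)·(3) - 2.7 = 1.8
ŷ2 = (0.5)·(0) + (1.0)·(-4) - 2.7 = -6.7
errors² = [2.25, 0.36, 3.61]
MSE = 6.2200/3 = 2.0733

2.0733


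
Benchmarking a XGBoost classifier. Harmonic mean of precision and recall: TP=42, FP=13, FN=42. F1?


Precision = 42/55 = 0.7636
Recall = 42/84 = 0.5
F1 = 2·P·R/(P+R) = 2·TP/(2·TP+FP+FN) = 84/(84+13+42) = 84/139 = 0.6043

0.6043


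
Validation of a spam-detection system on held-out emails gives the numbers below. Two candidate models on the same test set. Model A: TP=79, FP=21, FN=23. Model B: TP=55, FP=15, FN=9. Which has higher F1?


Model A: P=79/100=0.79, R=79/102=0.7745, F1=2PR/(P+R)=2TP/(2TP+FP+FN)=158/202=0.7822
Model B: P=55/70=0.7857, R=55/64=0.8594, F1=2PR/(P+R)=2TP/(2TP+FP+FN)=110/134=0.8209
0.7822 < 0.8209 → Model B

Model B


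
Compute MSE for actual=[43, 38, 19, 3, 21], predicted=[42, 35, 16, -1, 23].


Squared errors: (43-42)²=1, (38-35)²=9, (19-16)²=9, (3+ 1)²=16, (21-23)²=4
Sum = 39
MSE = 39/5 = 39/5

39/5


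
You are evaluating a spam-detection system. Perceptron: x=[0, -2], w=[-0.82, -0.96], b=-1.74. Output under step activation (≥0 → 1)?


z = (0)·(-0.82) + (-2)·(-0.96) - 1.74
  = 0.18
step(z) = 1 (z≥0)

1


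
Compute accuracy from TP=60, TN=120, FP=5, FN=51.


Accuracy = (TP+TN)/(TP+TN+FP+FN)
= (60+120)/(236)
= 180/236 = 76.27%

76.27%


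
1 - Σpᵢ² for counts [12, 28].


Probabilities: [12/40, 28/40] ≈ [0.3, 0.7]
Σpᵢ² = (144 + 784)/40² = 928/1600
Gini = 1 - Σpᵢ² = 1 - 928/1600 = 0.42

0.42


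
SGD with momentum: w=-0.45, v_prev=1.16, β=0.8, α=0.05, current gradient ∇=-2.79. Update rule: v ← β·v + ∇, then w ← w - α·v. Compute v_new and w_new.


v_new = 0.8·1.16 - 2.79 = 0.928 - 2.79 = -1.862
w_new = -0.45 - 0.05·-1.862 = -0.45 + 0.0931 = -0.3569

v_new=-1.862, w_new=-0.3569


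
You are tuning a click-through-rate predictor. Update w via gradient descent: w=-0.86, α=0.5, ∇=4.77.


w_new = w - α·∇
= -0.86 - 0.5·4.77
= -0.86 - 2.385
= -3.245

-3.245


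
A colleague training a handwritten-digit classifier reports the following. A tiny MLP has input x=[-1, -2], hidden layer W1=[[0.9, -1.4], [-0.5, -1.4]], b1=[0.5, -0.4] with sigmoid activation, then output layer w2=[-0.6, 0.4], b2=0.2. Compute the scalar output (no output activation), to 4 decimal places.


z1[0] = (0.9)·(-1) + (-1.4)·(-2) + 0.5 = 2.4
z1[1] = (-0.5)·(-1) + (-1.4)·(-2) - 0.4 = 2.9
h = sigmoid(z1) = [0.9168, 0.9478]
output = (-0.6)·(0.9168) + (0.4)·(0.9478) + 0.2 = 0.029

0.029


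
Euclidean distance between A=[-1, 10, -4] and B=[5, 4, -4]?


d = √((-1-5)² + (10-4)² + (-4+ 4)²)
  = √(36 + 36 + 0)
  = √72 = 8.4853

8.4853


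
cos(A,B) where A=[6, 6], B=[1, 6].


A·B = 6·1 + 6·6 = 42
‖A‖ = √72 = 8.4853, ‖B‖ = √37 = 6.0828
cos = 42/(√72·√37) = 42/√2664 = 0.8137

0.8137


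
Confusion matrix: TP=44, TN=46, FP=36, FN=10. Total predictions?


Total = TP + TN + FP + FN
= 44 + 46 + 36 + 10
= 136
(Predicted positive: 80, predicted negative: 56)

136


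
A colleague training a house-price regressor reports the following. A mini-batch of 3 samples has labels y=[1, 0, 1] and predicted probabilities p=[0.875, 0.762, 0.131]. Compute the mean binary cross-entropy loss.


L[0] = -ln(0.875) = 0.1335
L[1] = -ln(1-0.762) = -ln(0.238) = 1.4355
L[2] = -ln(0.131) = 2.0326
mean = (0.1335 + 1.4355 + 2.0326)/3 = 1.2005

1.2005


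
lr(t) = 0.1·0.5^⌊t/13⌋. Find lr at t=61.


n_drops = ⌊61/13⌋ = 4
lr = 0.1·0.5^4 = 0.1·0.0625 = 0.00625

0.00625


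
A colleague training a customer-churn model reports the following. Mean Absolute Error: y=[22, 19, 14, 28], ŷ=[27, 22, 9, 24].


Absolute errors: |22-27|=5, |19-22|=3, |14-9|=5, |28-24|=4
Sum = 17
MAE = 17/4 = 17/4

17/4


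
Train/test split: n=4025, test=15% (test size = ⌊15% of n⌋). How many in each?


Test = ⌊4025·15/100⌋ = 603
Train = 4025 - 603 = 3422

Train: 3422, Test: 603


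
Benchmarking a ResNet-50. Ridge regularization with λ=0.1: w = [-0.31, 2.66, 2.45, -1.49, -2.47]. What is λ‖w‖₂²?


‖w‖₂² = (-0.31)² + (2.66)² + (2.45)² + (-1.49)² + (-2.47)²
     = 0.0961 + 7.0756 + 6.0025 + 2.2201 + 6.1009
     = 21.4952
λ·‖w‖₂² = 0.1·21.4952 = 2.14952

2.14952


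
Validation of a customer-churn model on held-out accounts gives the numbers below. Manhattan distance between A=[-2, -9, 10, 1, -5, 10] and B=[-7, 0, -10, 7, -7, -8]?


d = |-2+ 7| + |-9-0| + |10+ 10| + |1-7| + |-5+ 7| + |10+ 8|
  = 5 + 9 + 20 + 6 + 2 + 18
  = 60

60


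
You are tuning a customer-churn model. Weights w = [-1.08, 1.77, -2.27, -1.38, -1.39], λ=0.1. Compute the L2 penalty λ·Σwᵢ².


‖w‖₂² = (-1.08)² + (1.77)² + (-2.27)² + (-1.38)² + (-1.39)²
     = 1.1664 + 3.1329 + 5.1529 + 1.9044 + 1.9321
     = 13.2887
λ·‖w‖₂² = 0.1·13.2887 = 1.32887

1.32887


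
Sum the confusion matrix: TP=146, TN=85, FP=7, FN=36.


Total = TP + TN + FP + FN
= 146 + 85 + 7 + 36
= 274
(Predicted positive: 153, predicted negative: 121)

274


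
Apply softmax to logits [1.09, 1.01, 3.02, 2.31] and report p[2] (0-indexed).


Exponentials: e^1.09=2.9743, e^1.01=2.7456, e^3.02=20.4913, e^2.31=10.0744
Sum = 36.2856
Softmax = [0.082, 0.0757, 0.5647, 0.2776]
p[2] = 20.4913/36.2856 = 0.5647

0.5647


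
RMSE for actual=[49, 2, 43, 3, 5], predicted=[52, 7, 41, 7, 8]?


MSE = 63/5 = 12.6
RMSE = √(63/5) = 3.5496

3.5496


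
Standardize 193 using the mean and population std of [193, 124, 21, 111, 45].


μ = 98.8, σ = 60.9997
z = (193 - 98.8)/60.9997 = 1.5443

1.5443


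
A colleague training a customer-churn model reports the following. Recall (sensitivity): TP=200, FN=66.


Recall = TP/(TP+FN)
= 200/(200+66)
= 200/266 = 75.19%

75.19%


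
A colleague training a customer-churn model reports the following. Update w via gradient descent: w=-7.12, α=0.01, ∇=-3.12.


w_new = w - α·∇
= -7.12 - 0.01·-3.12
= -7.12 + 0.0312
= -7.0888

-7.0888


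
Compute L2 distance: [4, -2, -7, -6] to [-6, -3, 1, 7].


d = √((4+ 6)² + (-2+ 3)² + (-7-1)² + (-6-7)²)
  = √(100 + 1 + 64 + 169)
  = √334 = 18.2757

18.2757


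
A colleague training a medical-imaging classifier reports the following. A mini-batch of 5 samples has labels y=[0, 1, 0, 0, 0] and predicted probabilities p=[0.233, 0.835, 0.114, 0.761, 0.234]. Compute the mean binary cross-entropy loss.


L[0] = -ln(1-0.233) = -ln(0.767) = 0.2653
L[1] = -ln(0.835) = 0.1803
L[2] = -ln(1-0.114) = -ln(0.886) = 0.121
L[3] = -ln(1-0.761) = -ln(0.239) = 1.4313
L[4] = -ln(1-0.234) = -ln(0.766) = 0.2666
mean = (0.2653 + 0.1803 + 0.121 + 1.4313 + 0.2666)/5 = 0.4529

0.4529


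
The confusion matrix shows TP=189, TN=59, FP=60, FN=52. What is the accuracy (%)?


Accuracy = (TP+TN)/(TP+TN+FP+FN)
= (189+59)/(360)
= 248/360 = 68.89%

68.89%


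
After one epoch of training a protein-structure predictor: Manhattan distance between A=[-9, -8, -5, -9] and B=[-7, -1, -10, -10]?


d = |-9+ 7| + |-8+ 1| + |-5+ 10| + |-9+ 10|
  = 2 + 7 + 5 + 1
  = 15

15


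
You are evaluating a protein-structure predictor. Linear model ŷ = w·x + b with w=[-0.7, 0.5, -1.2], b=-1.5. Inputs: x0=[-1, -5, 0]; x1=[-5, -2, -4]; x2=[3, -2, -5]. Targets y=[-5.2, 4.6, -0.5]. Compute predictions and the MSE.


ŷ0 = (-0.7)·(-1) + (0.5)·(-5) + (-1.2)·(0) - 1.5 = -3.3
ŷ1 = (-0.7)·(-5) + (0.5)·(-2) + (-1.2)·(-4) - 1.5 = 5.8
ŷ2 = (-0.7)·(3) + (0.5)·(-2) + (-1.2)·(-5) - 1.5 = 1.4
errors² = [3.61, 1.44, 3.61]
MSE = 8.6600/3 = 2.8867

2.8867


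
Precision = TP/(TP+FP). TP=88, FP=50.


Precision = TP/(TP+FP)
= 88/(88+50)
= 88/138 = 63.77%

63.77%


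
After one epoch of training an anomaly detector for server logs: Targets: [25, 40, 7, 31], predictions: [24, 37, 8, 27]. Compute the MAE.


Absolute errors: |25-24|=1, |40-37|=3, |7-8|=1, |31-27|=4
Sum = 9
MAE = 9/4 = 9/4

9/4


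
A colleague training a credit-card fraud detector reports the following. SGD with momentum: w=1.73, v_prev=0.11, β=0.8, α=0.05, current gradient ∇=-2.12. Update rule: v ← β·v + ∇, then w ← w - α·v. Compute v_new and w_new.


v_new = 0.8·0.11 - 2.12 = 0.088 - 2.12 = -2.032
w_new = 1.73 - 0.05·-2.032 = 1.73 + 0.1016 = 1.8316

v_new=-2.032, w_new=1.8316


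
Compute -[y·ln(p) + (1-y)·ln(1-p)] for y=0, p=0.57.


BCE = -[y·ln(p) + (1-y)·ln(1-p)]
= -0 - 1·ln(1-0.57)
= -ln(0.43) = 0.844

0.844


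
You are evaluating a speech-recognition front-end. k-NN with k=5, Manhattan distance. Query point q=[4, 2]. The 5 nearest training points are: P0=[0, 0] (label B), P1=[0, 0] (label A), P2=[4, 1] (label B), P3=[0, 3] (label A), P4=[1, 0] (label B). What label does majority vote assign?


d(q,P0) = 6  (label B)
d(q,P1) = 6  (label A)
d(q,P2) = 1  (label B)
d(q,P3) = 5  (label A)
d(q,P4) = 5  (label B)
Votes: A=2, B=3
Majority → B

B


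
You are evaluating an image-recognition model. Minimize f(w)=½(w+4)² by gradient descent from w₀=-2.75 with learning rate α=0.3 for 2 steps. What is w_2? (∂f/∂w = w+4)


step 1: grad = -2.75+4 = 1.25; w = -2.75 - 0.3·(1.25) = -3.125
step 2: grad = -3.125+4 = 0.875; w = -3.125 - 0.3·(0.875) = -3.3875

-3.3875


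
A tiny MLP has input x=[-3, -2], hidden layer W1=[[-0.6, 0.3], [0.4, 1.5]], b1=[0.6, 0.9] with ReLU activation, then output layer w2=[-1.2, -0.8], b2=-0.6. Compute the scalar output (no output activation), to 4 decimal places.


z1[0] = (-0.6)·(-3) + (0.3)·(-2) + 0.6 = 1.8
z1[1] = (0.4)·(-3) + (1.5)·(-2) + 0.9 = -3.3
h = ReLU(z1) = [1.8, 0.0]
output = (-1.2)·(1.8) + (-0.8)·(0.0) - 0.6 = -2.76

-2.76


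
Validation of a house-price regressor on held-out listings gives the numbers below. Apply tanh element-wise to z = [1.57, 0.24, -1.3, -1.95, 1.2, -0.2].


tanh(1.57) = 0.917
tanh(0.24) = 0.2355
tanh(-1.3) = -0.8617
tanh(-1.95) = -0.9603
tanh(1.2) = 0.8337
tanh(-0.2) = -0.1974
result = [0.917, 0.2355, -0.8617, -0.9603, 0.8337, -0.1974]

[0.917, 0.2355, -0.8617, -0.9603, 0.8337, -0.1974]


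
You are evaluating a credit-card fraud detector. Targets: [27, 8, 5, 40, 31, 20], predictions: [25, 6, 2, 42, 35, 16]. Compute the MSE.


Squared errors: (27-25)²=4, (8-6)²=4, (5-2)²=9, (40-42)²=4, (31-35)²=16, (20-16)²=16
Sum = 53
MSE = 53/6 = 53/6

53/6


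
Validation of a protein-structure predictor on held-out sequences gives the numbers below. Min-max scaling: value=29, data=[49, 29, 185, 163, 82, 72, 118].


min=29, max=185
(29-29)/(185-29) = 0/156 = 0.0

0.0


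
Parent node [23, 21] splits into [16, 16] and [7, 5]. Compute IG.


Parent = [23, 21], H_parent = 0.9985
H_left = 1 (n=32), H_right = 0.9799 (n=12)
H_children = (32/44)·1 + (12/44)·0.9799 = 0.9945
IG = 0.9985 - 0.9945 = 0.004

0.004


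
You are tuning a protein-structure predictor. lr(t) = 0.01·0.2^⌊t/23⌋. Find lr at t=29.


n_drops = ⌊29/23⌋ = 1
lr = 0.01·0.2^1 = 0.01·0.2 = 0.002

0.002


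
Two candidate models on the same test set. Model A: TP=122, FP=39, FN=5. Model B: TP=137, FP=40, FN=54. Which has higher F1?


Model A: P=122/161=0.7578, R=122/127=0.9606, F1=2PR/(P+R)=2TP/(2TP+FP+FN)=244/288=0.8472
Model B: P=137/177=0.774, R=137/191=0.7173, F1=2PR/(P+R)=2TP/(2TP+FP+FN)=274/368=0.7446
0.8472 > 0.7446 → Model A

Model A


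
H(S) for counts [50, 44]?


Probabilities: [50/94, 44/94] ≈ [0.5319, 0.4681]
H = -((50/94)·log₂(50/94) + (44/94)·log₂(44/94))
  = 0.9971 bits

0.9971 bits


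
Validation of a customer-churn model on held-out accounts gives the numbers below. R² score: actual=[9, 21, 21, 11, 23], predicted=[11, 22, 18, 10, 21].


ȳ = 17
SS_res = Σ(y-ŷ)² = 19
SS_tot = Σ(y-ȳ)² = 168
R² = 1 - SS_res/SS_tot = 1 - 0.1131 = 0.8869

0.8869


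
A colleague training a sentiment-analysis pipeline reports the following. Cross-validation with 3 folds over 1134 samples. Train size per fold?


Fold size = 1134/3 = 378
Training per fold = 1134 - 378 = 756

756


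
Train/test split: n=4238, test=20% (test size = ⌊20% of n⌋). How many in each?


Test = ⌊4238·20/100⌋ = 847
Train = 4238 - 847 = 3391

Train: 3391, Test: 847


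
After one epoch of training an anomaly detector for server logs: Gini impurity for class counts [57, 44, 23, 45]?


Probabilities: [57/169, 44/169, 23/169, 45/169] ≈ [0.3373, 0.2604, 0.1361, 0.2663]
Σpᵢ² = (3249 + 1936 + 529 + 2025)/169² = 7739/28561
Gini = 1 - Σpᵢ² = 1 - 7739/28561 = 0.729

0.729


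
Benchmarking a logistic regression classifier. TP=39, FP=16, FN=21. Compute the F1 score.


Precision = 39/55 = 0.7091
Recall = 39/60 = 0.65
F1 = 2·P·R/(P+R) = 2·TP/(2·TP+FP+FN) = 78/(78+16+21) = 78/115 = 0.6783

0.6783


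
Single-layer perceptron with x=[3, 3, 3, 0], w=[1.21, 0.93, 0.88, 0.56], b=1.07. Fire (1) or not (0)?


z = (3)·(1.21) + (3)·(0.93) + (3)·(0.88) + (0)·(0.56) + 1.07
  = 10.13
step(z) = 1 (z≥0)

1


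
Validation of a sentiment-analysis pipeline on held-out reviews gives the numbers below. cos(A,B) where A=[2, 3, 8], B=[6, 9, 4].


A·B = 2·6 + 3·9 + 8·4 = 71
‖A‖ = √77 = 8.775, ‖B‖ = √133 = 11.5326
cos = 71/(√77·√133) = 71/√10241 = 0.7016

0.7016


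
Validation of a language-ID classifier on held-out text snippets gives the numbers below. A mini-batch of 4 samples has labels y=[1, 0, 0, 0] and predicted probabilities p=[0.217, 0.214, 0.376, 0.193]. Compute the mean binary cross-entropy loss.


L[0] = -ln(0.217) = 1.5279
L[1] = -ln(1-0.214) = -ln(0.786) = 0.2408
L[2] = -ln(1-0.376) = -ln(0.624) = 0.4716
L[3] = -ln(1-0.193) = -ln(0.807) = 0.2144
mean = (1.5279 + 0.2408 + 0.4716 + 0.2144)/4 = 0.6137

0.6137


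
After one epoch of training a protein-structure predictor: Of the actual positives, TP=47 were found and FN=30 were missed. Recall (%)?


Recall = TP/(TP+FN)
= 47/(47+30)
= 47/77 = 61.04%

61.04%


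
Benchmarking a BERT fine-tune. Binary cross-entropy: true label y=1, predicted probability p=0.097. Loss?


BCE = -[y·ln(p) + (1-y)·ln(1-p)]
= -1·ln(0.097) - 0
= -ln(0.097) = 2.333

2.333


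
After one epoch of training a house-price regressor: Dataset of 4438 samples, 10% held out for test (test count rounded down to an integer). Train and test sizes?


Test = ⌊4438·10/100⌋ = 443
Train = 4438 - 443 = 3995

Train: 3995, Test: 443


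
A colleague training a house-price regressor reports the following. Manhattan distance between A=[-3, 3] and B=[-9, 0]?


d = |-3+ 9| + |3-0|
  = 6 + 3
  = 9

9


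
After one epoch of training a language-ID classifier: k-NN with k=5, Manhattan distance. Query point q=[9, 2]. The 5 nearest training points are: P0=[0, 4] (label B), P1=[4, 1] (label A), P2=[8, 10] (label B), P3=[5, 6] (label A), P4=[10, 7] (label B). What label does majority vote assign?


d(q,P0) = 11  (label B)
d(q,P1) = 6  (label A)
d(q,P2) = 9  (label B)
d(q,P3) = 8  (label A)
d(q,P4) = 6  (label B)
Votes: A=2, B=3
Majority → B

B


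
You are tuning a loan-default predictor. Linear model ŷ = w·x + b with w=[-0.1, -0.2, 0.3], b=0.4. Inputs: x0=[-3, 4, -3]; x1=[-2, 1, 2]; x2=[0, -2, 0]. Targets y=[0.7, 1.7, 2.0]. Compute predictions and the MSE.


ŷ0 = (-0.1)·(-3) + (-0.2)·(4) + (0.3)·(-3) + 0.4 = -1.0
ŷ1 = (-0.1)·(-2) + (-0.2)·(1) + (0.3)·(2) + 0.4 = 1.0
ŷ2 = (-0.1)·(0) + (-0.2)·(-2) + (0.3)·(0) + 0.4 = 0.8
errors² = [2.89, 0.49, 1.44]
MSE = 4.8200/3 = 1.6067

1.6067


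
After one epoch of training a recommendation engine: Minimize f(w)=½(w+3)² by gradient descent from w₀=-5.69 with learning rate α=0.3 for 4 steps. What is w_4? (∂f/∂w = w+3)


step 1: grad = -5.69+3 = -2.69; w = -5.69 - 0.3·(-2.69) = -4.883
step 2: grad = -4.883+3 = -1.883; w = -4.883 - 0.3·(-1.883) = -4.3181
step 3: grad = -4.3181+3 = -1.3181; w = -4.3181 - 0.3·(-1.3181) = -3.92267
step 4: grad = -3.92267+3 = -0.92267; w = -3.92267 - 0.3·(-0.92267) = -3.645869

-3.645869


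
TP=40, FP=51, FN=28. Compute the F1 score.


Precision = 40/91 = 0.4396
Recall = 40/68 = 0.5882
F1 = 2·P·R/(P+R) = 2·TP/(2·TP+FP+FN) = 80/(80+51+28) = 80/159 = 0.5031

0.5031


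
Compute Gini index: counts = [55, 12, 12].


Probabilities: [55/79, 12/79, 12/79] ≈ [0.6962, 0.1519, 0.1519]
Σpᵢ² = (3025 + 144 + 144)/79² = 3313/6241
Gini = 1 - Σpᵢ² = 1 - 3313/6241 = 0.4692

0.4692


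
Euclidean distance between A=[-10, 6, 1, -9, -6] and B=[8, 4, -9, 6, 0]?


d = √((-10-8)² + (6-4)² + (1+ 9)² + (-9-6)² + (-6-0)²)
  = √(324 + 4 + 100 + 225 + 36)
  = √689 = 26.2488

26.2488


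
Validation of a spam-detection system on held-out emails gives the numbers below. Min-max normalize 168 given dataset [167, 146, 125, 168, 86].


min=86, max=168
(168-86)/(168-86) = 82/82 = 1.0

1.0


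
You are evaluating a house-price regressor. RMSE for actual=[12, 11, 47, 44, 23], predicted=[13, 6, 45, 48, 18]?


MSE = 71/5 = 14.2
RMSE = √(71/5) = 3.7683

3.7683


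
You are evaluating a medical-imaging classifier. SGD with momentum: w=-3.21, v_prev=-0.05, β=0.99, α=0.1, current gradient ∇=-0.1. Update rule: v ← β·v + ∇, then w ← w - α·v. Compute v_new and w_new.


v_new = 0.99·-0.05 - 0.1 = -0.0495 - 0.1 = -0.1495
w_new = -3.21 - 0.1·-0.1495 = -3.21 + 0.01495 = -3.19505

v_new=-0.1495, w_new=-3.19505


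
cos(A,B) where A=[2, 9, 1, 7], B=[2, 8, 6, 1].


A·B = 2·2 + 9·8 + 1·6 + 7·1 = 89
‖A‖ = √135 = 11.619, ‖B‖ = √105 = 10.247
cos = 89/(√135·√105) = 89/√14175 = 0.7475

0.7475


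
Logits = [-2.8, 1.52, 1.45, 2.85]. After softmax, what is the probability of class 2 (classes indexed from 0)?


Exponentials: e^-2.8=0.0608, e^1.52=4.5722, e^1.45=4.2631, e^2.85=17.2878
Sum = 26.1839
Softmax = [0.0023, 0.1746, 0.1628, 0.6602]
p[2] = 4.2631/26.1839 = 0.1628

0.1628


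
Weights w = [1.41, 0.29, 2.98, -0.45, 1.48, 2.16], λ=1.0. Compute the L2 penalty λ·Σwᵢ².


‖w‖₂² = (1.41)² + (0.29)² + (2.98)² + (-0.45)² + (1.48)² + (2.16)²
     = 1.9881 + 0.0841 + 8.8804 + 0.2025 + 2.1904 + 4.6656
     = 18.0111
λ·‖w‖₂² = 1.0·18.0111 = 18.0111

18.0111


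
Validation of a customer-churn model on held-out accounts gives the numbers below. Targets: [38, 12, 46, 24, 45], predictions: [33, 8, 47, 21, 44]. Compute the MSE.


Squared errors: (38-33)²=25, (12-8)²=16, (46-47)²=1, (24-21)²=9, (45-44)²=1
Sum = 52
MSE = 52/5 = 52/5

52/5


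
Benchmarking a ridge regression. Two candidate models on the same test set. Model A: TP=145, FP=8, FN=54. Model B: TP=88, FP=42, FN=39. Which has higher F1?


Model A: P=145/153=0.9477, R=145/199=0.7286, F1=2PR/(P+R)=2TP/(2TP+FP+FN)=290/352=0.8239
Model B: P=88/130=0.6769, R=88/127=0.6929, F1=2PR/(P+R)=2TP/(2TP+FP+FN)=176/257=0.6848
0.8239 > 0.6848 → Model A

Model A


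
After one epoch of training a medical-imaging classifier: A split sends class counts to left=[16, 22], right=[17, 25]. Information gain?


Parent = [33, 47], H_parent = 0.9778
H_left = 0.9819 (n=38), H_right = 0.9737 (n=42)
H_children = (38/80)·0.9819 + (42/80)·0.9737 = 0.9776
IG = 0.9778 - 0.9776 = 0.0002

0.0002


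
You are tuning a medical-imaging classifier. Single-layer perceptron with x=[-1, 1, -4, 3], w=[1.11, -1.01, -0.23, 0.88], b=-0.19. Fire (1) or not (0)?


z = (-1)·(1.11) + (1)·(-1.01) + (-4)·(-0.23) + (3)·(0.88) - 0.19
  = 1.25
step(z) = 1 (z≥0)

1
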